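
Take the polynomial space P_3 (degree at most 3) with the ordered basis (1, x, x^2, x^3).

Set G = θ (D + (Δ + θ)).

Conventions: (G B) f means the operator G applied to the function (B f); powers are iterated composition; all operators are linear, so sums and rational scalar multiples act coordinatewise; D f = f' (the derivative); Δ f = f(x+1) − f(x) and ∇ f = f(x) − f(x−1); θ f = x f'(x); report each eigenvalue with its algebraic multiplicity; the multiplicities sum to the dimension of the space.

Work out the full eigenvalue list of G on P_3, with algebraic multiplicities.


image of 1: 0
image of x: x
image of x^2: 4x^2 + 4x
image of x^3: 9x^3 + 12x^2 + 3x
the matrix is upper triangular; its diagonal is (0, 1, 4, 9)
for a triangular matrix the eigenvalues are the diagonal entries, with algebraic multiplicity their repetition count

λ = 0 (multiplicity 1), λ = 1 (multiplicity 1), λ = 4 (multiplicity 1), λ = 9 (multiplicity 1)


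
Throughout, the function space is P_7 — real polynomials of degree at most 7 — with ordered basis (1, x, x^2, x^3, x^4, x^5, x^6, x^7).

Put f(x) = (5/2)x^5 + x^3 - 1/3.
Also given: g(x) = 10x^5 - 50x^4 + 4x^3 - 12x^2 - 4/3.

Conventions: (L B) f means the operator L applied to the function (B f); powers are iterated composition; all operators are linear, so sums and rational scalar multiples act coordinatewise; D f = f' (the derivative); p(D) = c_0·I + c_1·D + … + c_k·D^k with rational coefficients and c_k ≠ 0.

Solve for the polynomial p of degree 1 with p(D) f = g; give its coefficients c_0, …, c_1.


D^0 f = (5/2)x^5 + x^3 - 1/3
D^1 f = (25/2)x^4 + 3x^2
matching coefficients of g against c_0 f + c_1 Df + … from the top degree down determines the c_i
solution: c_0 = 4, c_1 = -4

p(D) = 4·I − 4·D, i.e. c_0 = 4, c_1 = -4


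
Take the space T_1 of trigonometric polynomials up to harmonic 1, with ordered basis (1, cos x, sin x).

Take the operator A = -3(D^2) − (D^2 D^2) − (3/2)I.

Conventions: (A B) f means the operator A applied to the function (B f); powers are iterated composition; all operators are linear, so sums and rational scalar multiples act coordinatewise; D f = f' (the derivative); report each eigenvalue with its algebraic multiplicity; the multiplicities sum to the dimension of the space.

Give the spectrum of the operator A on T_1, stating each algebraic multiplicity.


λ = -3/2 (multiplicity 1), λ = 1/2 (multiplicity 2)

image of 1: -3/2
image of cos x: (1/2)cos x
image of sin x: (1/2)sin x
the matrix is diagonal; its diagonal is (-3/2, 1/2, 1/2)
for a triangular matrix the eigenvalues are the diagonal entries, with algebraic multiplicity their repetition count


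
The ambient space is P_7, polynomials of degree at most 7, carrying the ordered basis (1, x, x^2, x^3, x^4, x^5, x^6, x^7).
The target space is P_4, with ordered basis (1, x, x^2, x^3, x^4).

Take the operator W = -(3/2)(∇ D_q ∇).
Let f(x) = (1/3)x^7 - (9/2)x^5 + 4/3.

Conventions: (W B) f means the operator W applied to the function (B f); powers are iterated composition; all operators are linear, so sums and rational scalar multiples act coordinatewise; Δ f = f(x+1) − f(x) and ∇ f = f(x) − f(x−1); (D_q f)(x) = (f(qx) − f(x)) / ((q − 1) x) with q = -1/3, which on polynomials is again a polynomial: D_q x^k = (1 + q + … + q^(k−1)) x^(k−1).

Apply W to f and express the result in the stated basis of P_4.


the result is g(x) = -(3185/243)x^4 + (14056/243)x^3 - (9124/243)x^2 - (16804/243)x + 38101/486

∇ f = (7/3)x^6 - 7x^5 - (65/6)x^4 + (100/3)x^3 - 38x^2 + (121/6)x - 25/6
D_q ∇ f = (1274/729)x^5 - (427/81)x^4 - (650/81)x^3 + (700/27)x^2 - (76/3)x + 121/6
∇ D_q ∇ f = (6370/729)x^4 - (28112/729)x^3 + (18248/729)x^2 + (33608/729)x - 38101/729
(-(3/2)(∇ D_q ∇)) f = -(3185/243)x^4 + (14056/243)x^3 - (9124/243)x^2 - (16804/243)x + 38101/486


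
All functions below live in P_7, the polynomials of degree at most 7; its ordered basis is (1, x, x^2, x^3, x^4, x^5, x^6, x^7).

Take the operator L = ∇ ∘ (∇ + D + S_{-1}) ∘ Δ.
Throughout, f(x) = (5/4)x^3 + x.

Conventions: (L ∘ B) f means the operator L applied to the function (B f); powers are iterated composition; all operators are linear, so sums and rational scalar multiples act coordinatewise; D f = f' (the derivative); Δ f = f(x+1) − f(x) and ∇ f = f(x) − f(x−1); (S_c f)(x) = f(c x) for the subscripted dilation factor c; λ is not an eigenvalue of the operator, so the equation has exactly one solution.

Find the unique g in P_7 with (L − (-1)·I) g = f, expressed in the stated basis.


write g with unknown coordinates in the stated basis and equate coefficients in (L − (-1)·I) g = f
solving from the highest basis element down gives g = (5/4)x^3 - (13/2)x - 15/2
check: L g = (15/2)x + 15/2
so L g − (-1)·g = (5/4)x^3 + x = f ✓

the image equals g(x) = (5/4)x^3 - (13/2)x - 15/2


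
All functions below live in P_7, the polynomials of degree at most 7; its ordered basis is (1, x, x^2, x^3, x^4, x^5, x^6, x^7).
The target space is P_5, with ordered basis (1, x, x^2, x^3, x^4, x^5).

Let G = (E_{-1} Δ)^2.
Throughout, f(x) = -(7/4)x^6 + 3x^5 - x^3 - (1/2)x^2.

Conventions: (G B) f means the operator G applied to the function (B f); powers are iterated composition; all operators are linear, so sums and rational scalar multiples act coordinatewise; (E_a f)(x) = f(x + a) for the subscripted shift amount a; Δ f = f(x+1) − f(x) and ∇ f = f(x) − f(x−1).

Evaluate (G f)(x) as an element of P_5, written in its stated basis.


the result is g(x) = -(105/2)x^4 + 270x^3 - (1095/2)x^2 + 519x - 387/2

Δ f = -(21/2)x^5 - (45/4)x^4 - 5x^3 + (3/4)x^2 + (1/2)x - 1/4
E_{-1} Δ f = -(21/2)x^5 + (165/4)x^4 - 65x^3 + (213/4)x^2 - (47/2)x + 17/4
Δ (E_{-1} Δ) f = -(105/2)x^4 + 60x^3 - (105/2)x^2 + 24x - 9/2
E_{-1} Δ (E_{-1} Δ) f = -(105/2)x^4 + 270x^3 - (1095/2)x^2 + 519x - 387/2


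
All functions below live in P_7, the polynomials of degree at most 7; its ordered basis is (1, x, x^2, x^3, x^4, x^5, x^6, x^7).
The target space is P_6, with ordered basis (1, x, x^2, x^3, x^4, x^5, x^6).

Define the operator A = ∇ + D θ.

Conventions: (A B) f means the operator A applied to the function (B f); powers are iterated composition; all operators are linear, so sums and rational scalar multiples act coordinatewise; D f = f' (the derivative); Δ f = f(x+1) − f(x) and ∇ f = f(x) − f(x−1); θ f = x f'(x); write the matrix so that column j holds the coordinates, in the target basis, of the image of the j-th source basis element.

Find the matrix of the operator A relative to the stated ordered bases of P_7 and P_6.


image of 1: 0
image of x: 2
image of x^2: 6x - 1
image of x^3: 12x^2 - 3x + 1
image of x^4: 20x^3 - 6x^2 + 4x - 1
image of x^5: 30x^4 - 10x^3 + 10x^2 - 5x + 1
image of x^6: 42x^5 - 15x^4 + 20x^3 - 15x^2 + 6x - 1
image of x^7: 56x^6 - 21x^5 + 35x^4 - 35x^3 + 21x^2 - 7x + 1
each image's coordinates form column j of the matrix

the matrix is [[0, 2, -1, 1, -1, 1, -1, 1]; [0, 0, 6, -3, 4, -5, 6, -7]; [0, 0, 0, 12, -6, 10, -15, 21]; [0, 0, 0, 0, 20, -10, 20, -35]; [0, 0, 0, 0, 0, 30, -15, 35]; [0, 0, 0, 0, 0, 0, 42, -21]; [0, 0, 0, 0, 0, 0, 0, 56]] (rows listed top to bottom)


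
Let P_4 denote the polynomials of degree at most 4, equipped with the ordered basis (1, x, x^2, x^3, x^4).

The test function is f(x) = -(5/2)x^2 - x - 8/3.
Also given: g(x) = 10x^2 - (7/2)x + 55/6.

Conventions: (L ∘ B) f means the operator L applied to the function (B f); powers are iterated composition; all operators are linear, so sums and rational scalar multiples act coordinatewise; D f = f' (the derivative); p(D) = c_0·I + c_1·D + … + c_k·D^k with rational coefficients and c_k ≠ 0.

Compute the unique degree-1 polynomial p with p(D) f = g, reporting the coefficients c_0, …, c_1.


D^0 f = -(5/2)x^2 - x - 8/3
D^1 f = -5x - 1
matching coefficients of g against c_0 f + c_1 Df + … from the top degree down determines the c_i
solution: c_0 = -4, c_1 = 3/2

p(D) = -4·I + (3/2)·D, i.e. c_0 = -4, c_1 = 3/2


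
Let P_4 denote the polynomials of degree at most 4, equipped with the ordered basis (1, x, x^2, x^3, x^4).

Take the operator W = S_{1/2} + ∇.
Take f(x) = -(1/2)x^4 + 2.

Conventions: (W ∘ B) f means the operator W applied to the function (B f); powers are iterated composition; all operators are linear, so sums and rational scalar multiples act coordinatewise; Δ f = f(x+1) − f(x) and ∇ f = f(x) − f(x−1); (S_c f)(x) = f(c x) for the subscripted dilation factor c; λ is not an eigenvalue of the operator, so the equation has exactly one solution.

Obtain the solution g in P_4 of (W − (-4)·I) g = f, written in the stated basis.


the image equals g(x) = -(8/65)x^4 + (256/2145)x^3 - (3136/12155)x^2 + (11072/36465)x + 8722/36465

write g with unknown coordinates in the stated basis and equate coefficients in (W − (-4)·I) g = f
solving from the highest basis element down gives g = -(8/65)x^4 + (256/2145)x^3 - (3136/12155)x^2 + (11072/36465)x + 8722/36465
check: W g = -(1/130)x^4 - (1024/2145)x^3 + (12544/12155)x^2 - (44288/36465)x + 38042/36465
so W g − (-4)·g = -(1/2)x^4 + 2 = f ✓


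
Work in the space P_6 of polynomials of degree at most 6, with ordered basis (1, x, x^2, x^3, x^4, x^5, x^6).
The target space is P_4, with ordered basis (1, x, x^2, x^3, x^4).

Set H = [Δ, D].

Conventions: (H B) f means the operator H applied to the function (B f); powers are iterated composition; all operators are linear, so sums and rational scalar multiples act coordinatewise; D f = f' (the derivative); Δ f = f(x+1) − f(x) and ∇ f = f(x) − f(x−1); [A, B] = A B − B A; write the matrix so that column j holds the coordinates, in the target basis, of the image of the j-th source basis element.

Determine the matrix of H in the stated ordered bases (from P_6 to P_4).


the matrix is [[0, 0, 0, 0, 0, 0, 0]; [0, 0, 0, 0, 0, 0, 0]; [0, 0, 0, 0, 0, 0, 0]; [0, 0, 0, 0, 0, 0, 0]; [0, 0, 0, 0, 0, 0, 0]] (rows listed top to bottom)

image of 1: 0
image of x: 0
image of x^2: 0
image of x^3: 0
image of x^4: 0
image of x^5: 0
image of x^6: 0
each image's coordinates form column j of the matrix


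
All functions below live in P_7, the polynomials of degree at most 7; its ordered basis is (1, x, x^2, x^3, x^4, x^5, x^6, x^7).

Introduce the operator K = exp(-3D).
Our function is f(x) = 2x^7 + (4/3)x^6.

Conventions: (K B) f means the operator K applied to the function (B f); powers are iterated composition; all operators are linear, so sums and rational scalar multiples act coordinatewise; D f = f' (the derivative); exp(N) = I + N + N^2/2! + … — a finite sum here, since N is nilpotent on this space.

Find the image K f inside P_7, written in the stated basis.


g(x) = 2x^7 - (122/3)x^6 + 354x^5 - 1710x^4 + 4950x^3 - 8586x^2 + 8262x - 3402

order-1 term: -42x^6 - 24x^5
order-2 term: 378x^5 + 180x^4
order-3 term: -1890x^4 - 720x^3
order-4 term: 5670x^3 + 1620x^2
order-5 term: -10206x^2 - 1944x
order-6 term: 10206x + 972
order-7 term: -4374
the series for exp(-3D) f terminates at order 7
exp(-3D) f = 2x^7 - (122/3)x^6 + 354x^5 - 1710x^4 + 4950x^3 - 8586x^2 + 8262x - 3402


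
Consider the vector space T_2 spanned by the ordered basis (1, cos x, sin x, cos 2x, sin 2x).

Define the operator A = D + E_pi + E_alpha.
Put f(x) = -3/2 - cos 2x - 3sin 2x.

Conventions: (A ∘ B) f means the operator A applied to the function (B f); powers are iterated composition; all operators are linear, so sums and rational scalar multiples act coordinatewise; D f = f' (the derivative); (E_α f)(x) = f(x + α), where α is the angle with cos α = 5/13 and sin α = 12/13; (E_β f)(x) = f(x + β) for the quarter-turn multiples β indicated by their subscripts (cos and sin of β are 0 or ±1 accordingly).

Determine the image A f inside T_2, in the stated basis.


D f = -6cos 2x + 2sin 2x
E_pi f = -3/2 - cos 2x - 3sin 2x
E_alpha f = -3/2 - (241/169)cos 2x + (477/169)sin 2x
(D + E_pi + E_alpha) f = -3 - (1424/169)cos 2x + (308/169)sin 2x

the image equals g(x) = -3 - (1424/169)cos 2x + (308/169)sin 2x


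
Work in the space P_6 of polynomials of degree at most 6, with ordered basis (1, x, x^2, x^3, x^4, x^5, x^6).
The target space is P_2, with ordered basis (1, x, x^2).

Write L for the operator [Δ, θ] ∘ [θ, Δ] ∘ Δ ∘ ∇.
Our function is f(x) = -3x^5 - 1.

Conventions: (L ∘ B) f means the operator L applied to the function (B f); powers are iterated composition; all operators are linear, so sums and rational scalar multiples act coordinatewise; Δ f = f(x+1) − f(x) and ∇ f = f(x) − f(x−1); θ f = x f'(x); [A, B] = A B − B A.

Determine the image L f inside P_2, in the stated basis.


the image equals g(x) = 360x + 720

∇ f = -15x^4 + 30x^3 - 30x^2 + 15x - 3
Δ ∇ f = -60x^3 - 30x
Δ (Δ ∘ ∇) f = -180x^2 - 180x - 90
θ Δ (Δ ∘ ∇) f = -360x^2 - 180x
θ (Δ ∘ ∇) f = -180x^3 - 30x
Δ θ (Δ ∘ ∇) f = -540x^2 - 540x - 210
[θ, Δ] (Δ ∘ ∇) f = 180x^2 + 360x + 210
θ [θ, Δ] (Δ ∘ ∇) f = 360x^2 + 360x
Δ θ [θ, Δ] (Δ ∘ ∇) f = 720x + 720
Δ [θ, Δ] (Δ ∘ ∇) f = 360x + 540
θ Δ [θ, Δ] (Δ ∘ ∇) f = 360x
[Δ, θ] [θ, Δ] (Δ ∘ ∇) f = 360x + 720


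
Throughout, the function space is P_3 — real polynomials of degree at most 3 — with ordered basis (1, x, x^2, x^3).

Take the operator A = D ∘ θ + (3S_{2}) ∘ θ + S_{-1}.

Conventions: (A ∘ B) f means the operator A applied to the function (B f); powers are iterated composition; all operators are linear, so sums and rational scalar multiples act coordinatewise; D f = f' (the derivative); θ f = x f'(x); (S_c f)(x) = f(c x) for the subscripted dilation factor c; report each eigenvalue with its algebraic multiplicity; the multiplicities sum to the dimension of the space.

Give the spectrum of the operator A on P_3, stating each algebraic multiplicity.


image of 1: 1
image of x: 5x + 1
image of x^2: 25x^2 + 4x
image of x^3: 71x^3 + 9x^2
the matrix is upper triangular; its diagonal is (1, 5, 25, 71)
for a triangular matrix the eigenvalues are the diagonal entries, with algebraic multiplicity their repetition count

λ = 1 (multiplicity 1), λ = 5 (multiplicity 1), λ = 25 (multiplicity 1), λ = 71 (multiplicity 1)


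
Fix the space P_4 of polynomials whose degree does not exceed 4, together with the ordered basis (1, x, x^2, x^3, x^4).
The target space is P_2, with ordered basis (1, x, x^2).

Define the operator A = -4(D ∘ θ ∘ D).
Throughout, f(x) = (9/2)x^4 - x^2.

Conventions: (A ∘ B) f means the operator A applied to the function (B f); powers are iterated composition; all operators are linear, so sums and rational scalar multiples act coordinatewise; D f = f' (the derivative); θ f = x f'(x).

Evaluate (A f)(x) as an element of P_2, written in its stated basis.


D f = 18x^3 - 2x
θ D f = 54x^3 - 2x
D (θ ∘ D) f = 162x^2 - 2
(-4(D ∘ θ ∘ D)) f = -648x^2 + 8

g(x) = -648x^2 + 8


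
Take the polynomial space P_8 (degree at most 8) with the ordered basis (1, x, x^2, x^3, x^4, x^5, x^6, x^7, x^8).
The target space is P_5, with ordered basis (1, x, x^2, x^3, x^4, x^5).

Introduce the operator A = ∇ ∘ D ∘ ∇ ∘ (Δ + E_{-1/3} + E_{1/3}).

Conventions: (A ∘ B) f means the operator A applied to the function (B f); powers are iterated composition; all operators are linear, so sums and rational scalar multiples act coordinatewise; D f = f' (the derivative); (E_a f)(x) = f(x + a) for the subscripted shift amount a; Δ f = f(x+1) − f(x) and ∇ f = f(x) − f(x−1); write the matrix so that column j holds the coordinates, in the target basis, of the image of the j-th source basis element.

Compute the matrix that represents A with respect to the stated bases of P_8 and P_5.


image of 1: 0
image of x: 0
image of x^2: 0
image of x^3: 12
image of x^4: 48x - 24
image of x^5: 120x^2 - 120x + 280/3
image of x^6: 240x^3 - 360x^2 + 560x - 260
image of x^7: 420x^4 - 840x^3 + 1960x^2 - 1820x + 21056/27
image of x^8: 672x^5 - 1680x^4 + (15680/3)x^3 - 7280x^2 + (168448/27)x - 58576/27
each image's coordinates form column j of the matrix

the matrix is [[0, 0, 0, 12, -24, 280/3, -260, 21056/27, -58576/27]; [0, 0, 0, 0, 48, -120, 560, -1820, 168448/27]; [0, 0, 0, 0, 0, 120, -360, 1960, -7280]; [0, 0, 0, 0, 0, 0, 240, -840, 15680/3]; [0, 0, 0, 0, 0, 0, 0, 420, -1680]; [0, 0, 0, 0, 0, 0, 0, 0, 672]] (rows listed top to bottom)


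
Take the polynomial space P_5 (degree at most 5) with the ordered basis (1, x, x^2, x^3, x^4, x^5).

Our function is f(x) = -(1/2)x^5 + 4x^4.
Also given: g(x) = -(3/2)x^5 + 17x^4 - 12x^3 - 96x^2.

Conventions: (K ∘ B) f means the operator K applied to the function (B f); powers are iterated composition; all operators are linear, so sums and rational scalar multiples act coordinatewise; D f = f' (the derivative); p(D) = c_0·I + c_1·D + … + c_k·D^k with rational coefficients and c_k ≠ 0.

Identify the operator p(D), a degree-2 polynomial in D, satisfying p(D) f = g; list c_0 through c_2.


c_0 = 3, c_1 = -2, c_2 = -2

D^0 f = -(1/2)x^5 + 4x^4
D^1 f = -(5/2)x^4 + 16x^3
D^2 f = -10x^3 + 48x^2
matching coefficients of g against c_0 f + c_1 Df + … from the top degree down determines the c_i
solution: c_0 = 3, c_1 = -2, c_2 = -2


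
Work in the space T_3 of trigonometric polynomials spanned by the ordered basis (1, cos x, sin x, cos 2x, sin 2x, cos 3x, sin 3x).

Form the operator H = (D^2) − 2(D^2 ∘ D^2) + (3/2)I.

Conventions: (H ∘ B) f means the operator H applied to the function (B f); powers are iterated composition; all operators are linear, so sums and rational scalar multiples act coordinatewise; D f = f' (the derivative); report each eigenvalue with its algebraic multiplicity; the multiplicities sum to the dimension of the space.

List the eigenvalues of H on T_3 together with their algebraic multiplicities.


λ = -339/2 (multiplicity 2), λ = -69/2 (multiplicity 2), λ = -3/2 (multiplicity 2), λ = 3/2 (multiplicity 1)

image of 1: 3/2
image of cos x: -(3/2)cos x
image of sin x: -(3/2)sin x
image of cos 2x: -(69/2)cos 2x
image of sin 2x: -(69/2)sin 2x
image of cos 3x: -(339/2)cos 3x
image of sin 3x: -(339/2)sin 3x
the matrix is diagonal; its diagonal is (3/2, -3/2, -3/2, -69/2, -69/2, -339/2, -339/2)
for a triangular matrix the eigenvalues are the diagonal entries, with algebraic multiplicity their repetition count


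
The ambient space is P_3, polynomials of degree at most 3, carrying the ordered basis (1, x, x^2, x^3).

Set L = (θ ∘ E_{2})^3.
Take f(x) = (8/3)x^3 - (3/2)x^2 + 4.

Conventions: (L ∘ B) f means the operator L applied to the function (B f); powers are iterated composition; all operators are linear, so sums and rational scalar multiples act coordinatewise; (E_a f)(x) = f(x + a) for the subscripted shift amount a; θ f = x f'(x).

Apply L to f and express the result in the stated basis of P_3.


the image equals g(x) = 72x^3 + 596x^2 + 1142x

E_{2} f = (8/3)x^3 + (29/2)x^2 + 26x + 58/3
θ E_{2} f = 8x^3 + 29x^2 + 26x
E_{2} (θ ∘ E_{2}) f = 8x^3 + 77x^2 + 238x + 232
θ E_{2} (θ ∘ E_{2}) f = 24x^3 + 154x^2 + 238x
E_{2} (θ ∘ E_{2}) (θ ∘ E_{2}) f = 24x^3 + 298x^2 + 1142x + 1284
θ E_{2} (θ ∘ E_{2}) (θ ∘ E_{2}) f = 72x^3 + 596x^2 + 1142x


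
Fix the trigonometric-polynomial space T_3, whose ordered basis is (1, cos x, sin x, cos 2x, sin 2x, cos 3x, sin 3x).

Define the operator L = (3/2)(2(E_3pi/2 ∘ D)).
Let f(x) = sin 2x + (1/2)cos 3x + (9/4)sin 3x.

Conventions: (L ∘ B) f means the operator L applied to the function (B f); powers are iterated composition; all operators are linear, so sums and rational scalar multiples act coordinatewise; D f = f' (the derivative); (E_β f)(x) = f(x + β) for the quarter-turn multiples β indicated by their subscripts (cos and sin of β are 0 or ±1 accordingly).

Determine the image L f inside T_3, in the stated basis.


D f = 2cos 2x + (27/4)cos 3x - (3/2)sin 3x
E_3pi/2 D f = -2cos 2x - (3/2)cos 3x - (27/4)sin 3x
(2(E_3pi/2 ∘ D)) f = -4cos 2x - 3cos 3x - (27/2)sin 3x
((3/2)(2(E_3pi/2 ∘ D))) f = -6cos 2x - (9/2)cos 3x - (81/4)sin 3x

the image equals g(x) = -6cos 2x - (9/2)cos 3x - (81/4)sin 3x


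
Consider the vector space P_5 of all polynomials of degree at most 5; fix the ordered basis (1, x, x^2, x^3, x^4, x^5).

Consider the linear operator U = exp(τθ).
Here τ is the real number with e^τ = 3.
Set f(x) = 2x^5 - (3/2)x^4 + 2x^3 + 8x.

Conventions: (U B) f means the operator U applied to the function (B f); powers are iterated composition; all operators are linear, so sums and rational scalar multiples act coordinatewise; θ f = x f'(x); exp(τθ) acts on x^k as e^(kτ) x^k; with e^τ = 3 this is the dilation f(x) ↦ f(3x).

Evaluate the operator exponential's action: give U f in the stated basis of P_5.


exp(τθ) x^k = e^(kτ) x^k; with e^τ = 3 this sends x^k to 3^k x^k
x ↦ 3 x
x^3 ↦ 27 x^3
x^4 ↦ 81 x^4
x^5 ↦ 243 x^5
applying this coordinatewise to f: exp(τθ) f = 486x^5 - (243/2)x^4 + 54x^3 + 24x

the result is g(x) = 486x^5 - (243/2)x^4 + 54x^3 + 24x


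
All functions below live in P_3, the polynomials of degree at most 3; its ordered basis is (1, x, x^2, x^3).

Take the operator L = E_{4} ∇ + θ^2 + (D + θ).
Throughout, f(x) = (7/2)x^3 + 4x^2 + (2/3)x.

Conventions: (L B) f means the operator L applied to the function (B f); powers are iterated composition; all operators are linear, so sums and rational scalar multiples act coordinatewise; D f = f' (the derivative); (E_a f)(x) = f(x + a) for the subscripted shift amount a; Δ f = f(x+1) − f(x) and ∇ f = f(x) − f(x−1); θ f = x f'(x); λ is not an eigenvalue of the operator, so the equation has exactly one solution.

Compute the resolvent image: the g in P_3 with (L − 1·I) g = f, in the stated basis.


the result is g(x) = (7/22)x^3 + (23/55)x^2 - (2537/330)x - 223/330

write g with unknown coordinates in the stated basis and equate coefficients in (L − 1·I) g = f
solving from the highest basis element down gives g = (7/22)x^3 + (23/55)x^2 - (2537/330)x - 223/330
check: L g = (42/11)x^3 + (243/55)x^2 - (2317/330)x - 223/330
so L g − 1·g = (7/2)x^3 + 4x^2 + (2/3)x = f ✓


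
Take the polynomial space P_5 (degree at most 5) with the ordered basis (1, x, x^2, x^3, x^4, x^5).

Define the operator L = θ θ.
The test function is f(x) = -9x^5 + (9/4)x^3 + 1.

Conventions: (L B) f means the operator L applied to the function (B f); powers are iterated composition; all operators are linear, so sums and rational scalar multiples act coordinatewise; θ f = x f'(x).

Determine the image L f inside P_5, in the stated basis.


g(x) = -225x^5 + (81/4)x^3

θ f = -45x^5 + (27/4)x^3
θ θ f = -225x^5 + (81/4)x^3


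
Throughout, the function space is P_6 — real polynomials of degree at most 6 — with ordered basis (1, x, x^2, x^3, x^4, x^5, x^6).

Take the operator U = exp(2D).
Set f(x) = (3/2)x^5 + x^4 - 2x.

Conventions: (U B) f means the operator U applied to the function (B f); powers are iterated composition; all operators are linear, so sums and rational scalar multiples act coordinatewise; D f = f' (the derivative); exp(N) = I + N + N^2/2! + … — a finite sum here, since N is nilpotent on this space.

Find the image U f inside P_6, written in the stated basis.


the result is g(x) = (3/2)x^5 + 16x^4 + 68x^3 + 144x^2 + 150x + 60

order-1 term: 15x^4 + 8x^3 - 4
order-2 term: 60x^3 + 24x^2
order-3 term: 120x^2 + 32x
order-4 term: 120x + 16
order-5 term: 48
the series for exp(2D) f terminates at order 5
exp(2D) f = (3/2)x^5 + 16x^4 + 68x^3 + 144x^2 + 150x + 60


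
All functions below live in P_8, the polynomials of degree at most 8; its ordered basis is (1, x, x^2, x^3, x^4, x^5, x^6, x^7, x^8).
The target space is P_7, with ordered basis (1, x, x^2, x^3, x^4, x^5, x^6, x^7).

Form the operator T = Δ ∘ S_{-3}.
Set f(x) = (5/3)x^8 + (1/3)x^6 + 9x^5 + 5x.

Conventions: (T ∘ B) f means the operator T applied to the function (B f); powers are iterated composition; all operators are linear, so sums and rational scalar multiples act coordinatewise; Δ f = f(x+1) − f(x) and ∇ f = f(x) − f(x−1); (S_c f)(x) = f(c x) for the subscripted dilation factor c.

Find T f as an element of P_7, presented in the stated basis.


the result is g(x) = 87480x^7 + 306180x^6 + 613818x^5 + 758160x^4 + 595350x^3 + 287955x^2 + 78003x + 8976

S_{-3} f = 10935x^8 + 243x^6 - 2187x^5 - 15x
Δ S_{-3} f = 87480x^7 + 306180x^6 + 613818x^5 + 758160x^4 + 595350x^3 + 287955x^2 + 78003x + 8976


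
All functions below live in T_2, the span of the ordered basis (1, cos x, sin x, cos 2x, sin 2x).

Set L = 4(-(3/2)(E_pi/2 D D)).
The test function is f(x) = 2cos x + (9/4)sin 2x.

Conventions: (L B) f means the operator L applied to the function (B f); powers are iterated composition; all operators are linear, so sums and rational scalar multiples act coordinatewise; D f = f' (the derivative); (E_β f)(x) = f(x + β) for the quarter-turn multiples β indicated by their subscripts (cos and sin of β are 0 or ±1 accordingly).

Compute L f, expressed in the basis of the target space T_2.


g(x) = -12sin x - 54sin 2x

D f = -2sin x + (9/2)cos 2x
D D f = -2cos x - 9sin 2x
E_pi/2 D D f = 2sin x + 9sin 2x
(-(3/2)(E_pi/2 D D)) f = -3sin x - (27/2)sin 2x
(4(-(3/2)(E_pi/2 D D))) f = -12sin x - 54sin 2x


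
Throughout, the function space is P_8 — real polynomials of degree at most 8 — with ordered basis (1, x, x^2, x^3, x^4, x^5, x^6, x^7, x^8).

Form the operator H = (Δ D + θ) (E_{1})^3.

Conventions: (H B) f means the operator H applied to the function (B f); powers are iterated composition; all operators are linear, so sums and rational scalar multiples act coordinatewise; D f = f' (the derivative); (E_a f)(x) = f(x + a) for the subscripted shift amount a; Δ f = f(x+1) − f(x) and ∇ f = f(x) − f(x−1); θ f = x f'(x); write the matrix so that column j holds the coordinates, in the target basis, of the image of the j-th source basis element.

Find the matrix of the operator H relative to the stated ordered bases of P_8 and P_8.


image of 1: 0
image of x: x
image of x^2: 2x^2 + 6x + 2
image of x^3: 3x^3 + 18x^2 + 33x + 21
image of x^4: 4x^4 + 36x^3 + 120x^2 + 192x + 148
image of x^5: 5x^5 + 60x^4 + 290x^3 + 750x^2 + 1145x + 875
image of x^6: 6x^6 + 90x^5 + 570x^4 + 2040x^3 + 4650x^2 + 6708x + 4686
image of x^7: 7x^7 + 126x^6 + 987x^5 + 4515x^4 + 13685x^3 + 28581x^2 + 37905x + 23569
image of x^8: 8x^8 + 168x^7 + 1568x^6 + 8736x^5 + 33040x^4 + 89824x^3 + 172032x^2 + 206048x + 113576
each image's coordinates form column j of the matrix

the matrix is [[0, 0, 2, 21, 148, 875, 4686, 23569, 113576]; [0, 1, 6, 33, 192, 1145, 6708, 37905, 206048]; [0, 0, 2, 18, 120, 750, 4650, 28581, 172032]; [0, 0, 0, 3, 36, 290, 2040, 13685, 89824]; [0, 0, 0, 0, 4, 60, 570, 4515, 33040]; [0, 0, 0, 0, 0, 5, 90, 987, 8736]; [0, 0, 0, 0, 0, 0, 6, 126, 1568]; [0, 0, 0, 0, 0, 0, 0, 7, 168]; [0, 0, 0, 0, 0, 0, 0, 0, 8]] (rows listed top to bottom)


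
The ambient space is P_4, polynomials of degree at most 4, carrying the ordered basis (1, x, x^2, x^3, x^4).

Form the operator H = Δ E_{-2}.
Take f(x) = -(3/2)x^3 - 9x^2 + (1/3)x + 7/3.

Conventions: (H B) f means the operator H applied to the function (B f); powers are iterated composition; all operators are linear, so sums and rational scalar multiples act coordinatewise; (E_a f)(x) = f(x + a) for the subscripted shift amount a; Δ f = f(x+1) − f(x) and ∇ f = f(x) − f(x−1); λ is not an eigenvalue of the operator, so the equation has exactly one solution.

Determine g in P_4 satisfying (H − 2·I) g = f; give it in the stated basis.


write g with unknown coordinates in the stated basis and equate coefficients in (H − 2·I) g = f
solving from the highest basis element down gives g = (3/4)x^3 + (45/8)x^2 + (25/12)x - 95/16
check: H g = (9/4)x^2 + (9/2)x - 229/24
so H g − 2·g = -(3/2)x^3 - 9x^2 + (1/3)x + 7/3 = f ✓

the image equals g(x) = (3/4)x^3 + (45/8)x^2 + (25/12)x - 95/16


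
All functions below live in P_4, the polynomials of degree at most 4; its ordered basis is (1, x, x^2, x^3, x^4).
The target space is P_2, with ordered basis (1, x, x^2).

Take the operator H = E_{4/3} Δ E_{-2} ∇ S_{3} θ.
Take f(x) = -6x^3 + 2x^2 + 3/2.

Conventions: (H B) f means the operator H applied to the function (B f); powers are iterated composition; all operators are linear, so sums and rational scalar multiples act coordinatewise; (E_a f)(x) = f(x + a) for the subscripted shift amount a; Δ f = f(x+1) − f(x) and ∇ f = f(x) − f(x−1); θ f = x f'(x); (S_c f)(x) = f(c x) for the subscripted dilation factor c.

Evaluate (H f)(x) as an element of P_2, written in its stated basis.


the image equals g(x) = -2916x + 2016

θ f = -18x^3 + 4x^2
S_{3} θ f = -486x^3 + 36x^2
∇ S_{3} θ f = -1458x^2 + 1530x - 522
E_{-2} (∇ S_{3} θ) f = -1458x^2 + 7362x - 9414
Δ E_{-2} (∇ S_{3} θ) f = -2916x + 5904
E_{4/3} (Δ E_{-2}) (∇ S_{3} θ) f = -2916x + 2016


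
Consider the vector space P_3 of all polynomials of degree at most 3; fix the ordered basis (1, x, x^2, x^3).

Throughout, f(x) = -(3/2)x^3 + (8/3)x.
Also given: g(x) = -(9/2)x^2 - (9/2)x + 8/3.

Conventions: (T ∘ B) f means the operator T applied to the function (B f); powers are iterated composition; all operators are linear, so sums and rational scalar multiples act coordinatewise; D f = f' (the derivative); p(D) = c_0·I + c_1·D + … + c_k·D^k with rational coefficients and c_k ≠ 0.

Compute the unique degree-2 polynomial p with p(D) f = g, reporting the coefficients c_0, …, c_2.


D^0 f = -(3/2)x^3 + (8/3)x
D^1 f = -(9/2)x^2 + 8/3
D^2 f = -9x
matching coefficients of g against c_0 f + c_1 Df + … from the top degree down determines the c_i
solution: c_0 = 0, c_1 = 1, c_2 = 1/2

p(D) = D + (1/2)·D^2, i.e. c_0 = 0, c_1 = 1, c_2 = 1/2


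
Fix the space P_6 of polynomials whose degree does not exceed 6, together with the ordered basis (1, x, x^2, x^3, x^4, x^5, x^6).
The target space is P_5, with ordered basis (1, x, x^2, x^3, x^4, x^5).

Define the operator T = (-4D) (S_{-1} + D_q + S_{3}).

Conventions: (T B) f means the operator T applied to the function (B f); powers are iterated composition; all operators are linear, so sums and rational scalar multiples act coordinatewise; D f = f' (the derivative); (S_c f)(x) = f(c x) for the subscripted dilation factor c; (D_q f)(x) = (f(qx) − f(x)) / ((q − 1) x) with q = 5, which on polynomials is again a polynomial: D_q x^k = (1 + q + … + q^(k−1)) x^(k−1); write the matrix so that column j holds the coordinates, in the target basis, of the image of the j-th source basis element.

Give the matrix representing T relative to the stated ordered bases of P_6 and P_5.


the matrix is [[0, -8, -24, 0, 0, 0, 0]; [0, 0, -80, -248, 0, 0, 0]; [0, 0, 0, -312, -1872, 0, 0]; [0, 0, 0, 0, -1312, -12496, 0]; [0, 0, 0, 0, 0, -4840, -78120]; [0, 0, 0, 0, 0, 0, -17520]] (rows listed top to bottom)

image of 1: 0
image of x: -8
image of x^2: -80x - 24
image of x^3: -312x^2 - 248x
image of x^4: -1312x^3 - 1872x^2
image of x^5: -4840x^4 - 12496x^3
image of x^6: -17520x^5 - 78120x^4
each image's coordinates form column j of the matrix


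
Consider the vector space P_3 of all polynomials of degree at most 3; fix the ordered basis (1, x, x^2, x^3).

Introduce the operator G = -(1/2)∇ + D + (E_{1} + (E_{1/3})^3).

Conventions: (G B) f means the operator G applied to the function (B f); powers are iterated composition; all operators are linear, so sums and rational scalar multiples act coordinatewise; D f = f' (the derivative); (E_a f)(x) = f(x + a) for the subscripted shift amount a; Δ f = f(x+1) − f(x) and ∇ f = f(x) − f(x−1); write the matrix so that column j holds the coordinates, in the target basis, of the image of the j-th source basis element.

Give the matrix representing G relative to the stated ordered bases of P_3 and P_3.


the matrix is [[2, 5/2, 5/2, 3/2]; [0, 2, 5, 15/2]; [0, 0, 2, 15/2]; [0, 0, 0, 2]] (rows listed top to bottom)

image of 1: 2
image of x: 2x + 5/2
image of x^2: 2x^2 + 5x + 5/2
image of x^3: 2x^3 + (15/2)x^2 + (15/2)x + 3/2
each image's coordinates form column j of the matrix


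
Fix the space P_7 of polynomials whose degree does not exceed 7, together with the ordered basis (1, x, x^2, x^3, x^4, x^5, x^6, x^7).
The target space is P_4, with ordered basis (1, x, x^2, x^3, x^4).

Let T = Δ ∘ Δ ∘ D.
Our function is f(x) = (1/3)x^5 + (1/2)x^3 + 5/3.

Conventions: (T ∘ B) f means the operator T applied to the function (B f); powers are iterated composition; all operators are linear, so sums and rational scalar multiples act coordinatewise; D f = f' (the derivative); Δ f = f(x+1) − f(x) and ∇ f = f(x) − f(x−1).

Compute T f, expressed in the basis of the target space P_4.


D f = (5/3)x^4 + (3/2)x^2
Δ D f = (20/3)x^3 + 10x^2 + (29/3)x + 19/6
Δ Δ D f = 20x^2 + 40x + 79/3

g(x) = 20x^2 + 40x + 79/3


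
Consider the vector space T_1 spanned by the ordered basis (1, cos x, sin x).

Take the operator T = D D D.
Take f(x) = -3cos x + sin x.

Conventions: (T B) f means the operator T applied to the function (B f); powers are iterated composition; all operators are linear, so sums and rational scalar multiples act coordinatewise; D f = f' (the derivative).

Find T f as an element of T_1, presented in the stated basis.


D f = cos x + 3sin x
D D f = 3cos x - sin x
D D D f = -cos x - 3sin x

g(x) = -cos x - 3sin x


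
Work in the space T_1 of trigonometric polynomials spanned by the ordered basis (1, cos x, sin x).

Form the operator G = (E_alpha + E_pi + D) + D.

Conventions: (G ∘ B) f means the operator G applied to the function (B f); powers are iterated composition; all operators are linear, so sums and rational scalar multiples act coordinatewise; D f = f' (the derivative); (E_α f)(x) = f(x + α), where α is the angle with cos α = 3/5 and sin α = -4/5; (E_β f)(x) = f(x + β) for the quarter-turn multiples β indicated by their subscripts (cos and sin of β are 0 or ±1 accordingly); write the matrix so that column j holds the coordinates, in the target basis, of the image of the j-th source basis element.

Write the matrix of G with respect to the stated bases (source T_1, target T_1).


the matrix is [[2, 0, 0]; [0, -2/5, 6/5]; [0, -6/5, -2/5]] (rows listed top to bottom)

image of 1: 2
image of cos x: -(2/5)cos x - (6/5)sin x
image of sin x: (6/5)cos x - (2/5)sin x
each image's coordinates form column j of the matrix


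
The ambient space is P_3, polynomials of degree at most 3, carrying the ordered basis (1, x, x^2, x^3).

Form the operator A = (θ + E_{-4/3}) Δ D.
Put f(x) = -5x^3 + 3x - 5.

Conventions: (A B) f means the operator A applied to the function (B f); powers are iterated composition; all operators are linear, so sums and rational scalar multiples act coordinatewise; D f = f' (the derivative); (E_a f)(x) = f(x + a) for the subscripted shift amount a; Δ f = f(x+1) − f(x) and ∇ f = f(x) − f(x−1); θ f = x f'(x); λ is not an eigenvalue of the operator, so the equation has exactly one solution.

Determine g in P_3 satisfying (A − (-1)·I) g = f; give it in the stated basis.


write g with unknown coordinates in the stated basis and equate coefficients in (A − (-1)·I) g = f
solving from the highest basis element down gives g = -5x^3 + 63x - 30
check: A g = -60x + 25
so A g − (-1)·g = -5x^3 + 3x - 5 = f ✓

the result is g(x) = -5x^3 + 63x - 30


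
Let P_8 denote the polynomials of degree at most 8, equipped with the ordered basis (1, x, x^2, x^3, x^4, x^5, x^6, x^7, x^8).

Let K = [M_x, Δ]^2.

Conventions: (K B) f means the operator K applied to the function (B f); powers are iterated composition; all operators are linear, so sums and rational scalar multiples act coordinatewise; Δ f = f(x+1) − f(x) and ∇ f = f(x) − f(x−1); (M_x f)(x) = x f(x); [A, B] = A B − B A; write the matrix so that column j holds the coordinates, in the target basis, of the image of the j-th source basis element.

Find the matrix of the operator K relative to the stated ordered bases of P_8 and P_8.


the matrix is [[1, 2, 4, 8, 16, 32, 64, 128, 256]; [0, 1, 4, 12, 32, 80, 192, 448, 1024]; [0, 0, 1, 6, 24, 80, 240, 672, 1792]; [0, 0, 0, 1, 8, 40, 160, 560, 1792]; [0, 0, 0, 0, 1, 10, 60, 280, 1120]; [0, 0, 0, 0, 0, 1, 12, 84, 448]; [0, 0, 0, 0, 0, 0, 1, 14, 112]; [0, 0, 0, 0, 0, 0, 0, 1, 16]; [0, 0, 0, 0, 0, 0, 0, 0, 1]] (rows listed top to bottom)

image of 1: 1
image of x: x + 2
image of x^2: x^2 + 4x + 4
image of x^3: x^3 + 6x^2 + 12x + 8
image of x^4: x^4 + 8x^3 + 24x^2 + 32x + 16
image of x^5: x^5 + 10x^4 + 40x^3 + 80x^2 + 80x + 32
image of x^6: x^6 + 12x^5 + 60x^4 + 160x^3 + 240x^2 + 192x + 64
image of x^7: x^7 + 14x^6 + 84x^5 + 280x^4 + 560x^3 + 672x^2 + 448x + 128
image of x^8: x^8 + 16x^7 + 112x^6 + 448x^5 + 1120x^4 + 1792x^3 + 1792x^2 + 1024x + 256
each image's coordinates form column j of the matrix


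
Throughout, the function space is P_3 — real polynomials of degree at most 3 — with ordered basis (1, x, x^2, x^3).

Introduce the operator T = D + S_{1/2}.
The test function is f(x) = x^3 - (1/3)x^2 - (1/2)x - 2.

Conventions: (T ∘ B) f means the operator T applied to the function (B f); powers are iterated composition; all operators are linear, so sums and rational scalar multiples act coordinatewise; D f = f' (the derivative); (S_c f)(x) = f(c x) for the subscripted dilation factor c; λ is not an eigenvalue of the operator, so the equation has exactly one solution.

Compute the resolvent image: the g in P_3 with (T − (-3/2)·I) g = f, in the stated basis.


the image equals g(x) = (8/13)x^3 - (340/273)x^2 + (1087/1092)x - 3271/2730

write g with unknown coordinates in the stated basis and equate coefficients in (T − (-3/2)·I) g = f
solving from the highest basis element down gives g = (8/13)x^3 - (340/273)x^2 + (1087/1092)x - 3271/2730
check: T g = (1/13)x^3 + (419/273)x^2 - (1451/728)x - 369/1820
so T g − (-3/2)·g = x^3 - (1/3)x^2 - (1/2)x - 2 = f ✓


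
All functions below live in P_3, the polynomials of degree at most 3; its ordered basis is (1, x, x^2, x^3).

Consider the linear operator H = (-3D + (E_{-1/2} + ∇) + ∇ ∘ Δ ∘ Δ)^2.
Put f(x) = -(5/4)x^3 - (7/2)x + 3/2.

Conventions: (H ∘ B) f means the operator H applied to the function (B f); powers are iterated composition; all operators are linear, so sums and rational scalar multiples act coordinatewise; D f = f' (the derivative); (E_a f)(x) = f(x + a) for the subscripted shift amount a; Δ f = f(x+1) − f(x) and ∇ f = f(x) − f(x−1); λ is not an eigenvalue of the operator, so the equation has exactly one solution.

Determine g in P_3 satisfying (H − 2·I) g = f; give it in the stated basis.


the image equals g(x) = (5/4)x^3 - (75/4)x^2 + (929/4)x - 5351/4

write g with unknown coordinates in the stated basis and equate coefficients in (H − 2·I) g = f
solving from the highest basis element down gives g = (5/4)x^3 - (75/4)x^2 + (929/4)x - 5351/4
check: H g = (5/4)x^3 - (75/2)x^2 + 461x - 2674
so H g − 2·g = -(5/4)x^3 - (7/2)x + 3/2 = f ✓


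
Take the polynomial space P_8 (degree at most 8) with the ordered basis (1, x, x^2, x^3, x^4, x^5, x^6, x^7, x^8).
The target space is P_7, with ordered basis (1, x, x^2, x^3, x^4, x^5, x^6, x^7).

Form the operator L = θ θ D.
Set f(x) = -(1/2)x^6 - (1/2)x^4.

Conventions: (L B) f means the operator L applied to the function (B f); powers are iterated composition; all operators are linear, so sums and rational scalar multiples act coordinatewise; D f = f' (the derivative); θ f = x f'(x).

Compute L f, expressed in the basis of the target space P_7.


the result is g(x) = -75x^5 - 18x^3

D f = -3x^5 - 2x^3
θ D f = -15x^5 - 6x^3
θ θ D f = -75x^5 - 18x^3


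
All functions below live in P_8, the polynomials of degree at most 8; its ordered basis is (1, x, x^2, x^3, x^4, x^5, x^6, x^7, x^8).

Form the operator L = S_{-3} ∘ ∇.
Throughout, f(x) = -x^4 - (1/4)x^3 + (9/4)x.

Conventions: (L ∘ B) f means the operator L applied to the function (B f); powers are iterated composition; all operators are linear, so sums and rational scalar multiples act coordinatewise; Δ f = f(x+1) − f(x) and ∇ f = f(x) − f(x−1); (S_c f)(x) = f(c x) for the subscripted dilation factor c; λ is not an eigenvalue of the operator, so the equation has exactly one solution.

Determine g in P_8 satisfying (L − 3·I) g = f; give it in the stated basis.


write g with unknown coordinates in the stated basis and equate coefficients in (L − 3·I) g = f
solving from the highest basis element down gives g = (1/3)x^4 - (143/12)x^3 - (453/4)x^2 + (566/3)x + 869/9
check: L g = -36x^3 - (1359/4)x^2 + (2273/4)x + 869/3
so L g − 3·g = -x^4 - (1/4)x^3 + (9/4)x = f ✓

g(x) = (1/3)x^4 - (143/12)x^3 - (453/4)x^2 + (566/3)x + 869/9
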